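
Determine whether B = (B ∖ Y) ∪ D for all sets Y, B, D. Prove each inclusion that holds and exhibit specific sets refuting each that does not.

Neither inclusion holds.

Forward inclusion. This inclusion fails. Take Y = {1}, B = {1}, D = ∅; then 1 ∈ B but 1 ∉ (B ∖ Y) ∪ D.

Reverse inclusion. This inclusion fails. Take Y = ∅, B = ∅, D = {1}; then 1 ∈ (B ∖ Y) ∪ D but 1 ∉ B.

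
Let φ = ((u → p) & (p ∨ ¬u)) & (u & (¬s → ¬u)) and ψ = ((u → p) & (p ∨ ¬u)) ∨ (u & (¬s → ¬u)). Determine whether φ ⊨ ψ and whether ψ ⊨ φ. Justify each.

Only the forward implication holds.

(⟹) Assume the antecedent. If s is true, the consequent reduces to true regardless of the other variables. If s is false, the antecedent cannot hold. Either way the consequent holds.

(⟸) This fails. Under s = F, p = F, u = F, the left side is false but the right side is true.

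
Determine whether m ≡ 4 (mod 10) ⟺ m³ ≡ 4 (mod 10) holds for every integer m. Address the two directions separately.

Both directions hold.

[⇐] Suppose m³ ≡ 4 (mod 10). The only residue r in {0, …, 9} with r³ ≡ 4 (mod 10) is r = 4, so m ≡ 4 (mod 10).

[⇒] Suppose m ≡ 4 (mod 10). Write m = 10j + 4. Then (10j + 4)³ = 1000j³ + 1200j² + 480j + 64 = 10(100j³ + 120j² + 48j + 6) + 4, so m³ ≡ 4 (mod 10).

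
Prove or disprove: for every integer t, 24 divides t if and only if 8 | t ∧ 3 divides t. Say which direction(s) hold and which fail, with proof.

Both directions hold; the statement is true.

(⟸) Suppose 8 ∣ t and 3 ∣ t. Any common multiple of 8 and 3 is a multiple of their lcm; here gcd(8, 3) = 1, so lcm(8, 3) = 8·3 = 24, so 24 ∣ t.

(⟹) If 24 ∣ t, write t = 24q. Since 24 = 3·8, t = 8·(3q), so 8 ∣ t; and since 24 = 8·3, t = 3·(8q), so 3 ∣ t.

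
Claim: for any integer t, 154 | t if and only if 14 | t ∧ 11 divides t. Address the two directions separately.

Both directions hold; the statement is true.

Converse. Suppose 14 ∣ t and 11 ∣ t. Any common multiple of 14 and 11 is a multiple of their lcm; here gcd(14, 11) = 1, so lcm(14, 11) = 14·11 = 154, so 154 ∣ t.

Forward direction. If 154 ∣ t, write t = 154q. Since 154 = 11·14, t = 14·(11q), so 14 ∣ t; and since 154 = 14·11, t = 11·(14q), so 11 ∣ t.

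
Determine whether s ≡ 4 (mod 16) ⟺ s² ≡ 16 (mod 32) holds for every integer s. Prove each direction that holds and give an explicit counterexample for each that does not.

The forward direction holds; the converse fails.

(←) This fails: take s = 12. Then 12² = 144 ≡ 16 (mod 32), yet 12 ≡ 12 (mod 16), not 4.

(→) Suppose s ≡ 4 (mod 16). Working modulo 32, s ∈ {4, 20}; for each such r, r² ≡ 16 (mod 32).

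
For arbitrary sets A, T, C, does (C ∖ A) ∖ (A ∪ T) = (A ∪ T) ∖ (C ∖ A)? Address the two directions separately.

Forward inclusion. This inclusion fails. Take A = ∅, T = ∅, C = {1}; then 1 ∈ (C ∖ A) ∖ (A ∪ T) but 1 ∉ (A ∪ T) ∖ (C ∖ A).

Reverse inclusion. This inclusion fails. Take A = {1}, T = ∅, C = ∅; then 1 ∈ (A ∪ T) ∖ (C ∖ A) but 1 ∉ (C ∖ A) ∖ (A ∪ T).

Both inclusions fail.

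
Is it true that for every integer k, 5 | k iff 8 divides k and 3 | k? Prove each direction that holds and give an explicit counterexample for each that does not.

Neither direction holds.

Forward direction. This fails: take k = 5. Certainly 5 ∣ 5, but 8 ∤ 5.

Converse. This fails: take k = 24. Both 8 ∣ 24 and 3 ∣ 24, yet 24 is not a multiple of 5 (since 24 = 4·5 + 4), so 5 ∤ 24.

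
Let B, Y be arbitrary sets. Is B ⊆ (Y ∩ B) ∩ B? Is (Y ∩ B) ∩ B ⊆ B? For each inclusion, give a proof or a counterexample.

The sets are not equal: only the reverse inclusion holds.

(⟹) This inclusion fails. Take B = {1}, Y = ∅; then 1 ∈ B but 1 ∉ (Y ∩ B) ∩ B.

(⟸) Let x ∈ (Y ∩ B) ∩ B. Then x ∈ B ∩ Y, from which x ∈ B.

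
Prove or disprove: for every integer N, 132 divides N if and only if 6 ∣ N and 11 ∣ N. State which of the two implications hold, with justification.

[⇐] This fails: take N = 66. Both 6 ∣ 66 and 11 ∣ 66, yet 66 is not a multiple of 132 (since 66 = 0·132 + 66), so 132 ∤ 66.

[⇒] If 132 ∣ N, write N = 132q. Since 132 = 22·6, N = 6·(22q), so 6 ∣ N; and since 132 = 12·11, N = 11·(12q), so 11 ∣ N.

Not equivalent: only (⇒) holds.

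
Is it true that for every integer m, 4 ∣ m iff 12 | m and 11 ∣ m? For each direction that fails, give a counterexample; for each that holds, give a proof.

Only the converse holds.

[⇐] Suppose 12 ∣ m and 11 ∣ m. Any common multiple of 12 and 11 is a multiple of their lcm; here gcd(12, 11) = 1, so lcm(12, 11) = 12·11 = 132, so 132 ∣ m. Since 4 ∣ 132, it follows that 4 ∣ m.

[⇒] This fails: take m = 4. Certainly 4 ∣ 4, but 12 ∤ 4.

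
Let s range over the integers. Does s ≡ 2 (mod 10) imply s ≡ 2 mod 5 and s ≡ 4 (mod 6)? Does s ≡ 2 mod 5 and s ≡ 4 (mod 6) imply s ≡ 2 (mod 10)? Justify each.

(⇒) fails; (⇐) holds.

(⟹) This fails: s = 2 gives 2 ≡ 2 (mod 10) but 2 ≡ 2 (mod 6), so the conjunction on the right does not hold.

(⟸) Conversely, if s ≡ 2 (mod 5) and s ≡ 4 (mod 6), then by the Chinese remainder theorem s ≡ 22 (mod 30). Since 22 ≡ 2 (mod 10) and 10 ∣ 30, we get s ≡ 2 (mod 10).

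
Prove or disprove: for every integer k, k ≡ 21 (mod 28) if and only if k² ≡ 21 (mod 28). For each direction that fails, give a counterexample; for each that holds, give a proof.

[⇒] Suppose k ≡ 21 (mod 28). Write k = 28j + 21. Then (28j + 21)² = 784j² + 1176j + 441 = 28(28j² + 42j + 15) + 21, so k² ≡ 21 (mod 28).

[⇐] This fails: take k = 7. Then 7² = 49 ≡ 21 (mod 28), yet 7 ≡ 7 (mod 28), not 21.

The forward direction holds; the converse fails.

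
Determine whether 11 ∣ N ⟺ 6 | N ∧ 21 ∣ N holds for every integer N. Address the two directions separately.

(⇒) fails and (⇐) fails.

Forward direction. This fails: take N = 11. Certainly 11 ∣ 11, but 6 ∤ 11.

Converse. This fails: take N = 42. Both 6 ∣ 42 and 21 ∣ 42, yet 42 is not a multiple of 11 (since 42 = 3·11 + 9), so 11 ∤ 42.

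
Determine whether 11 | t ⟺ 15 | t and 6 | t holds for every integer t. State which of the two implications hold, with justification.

Both directions fail.

(⇒) This fails: take t = 11. Certainly 11 ∣ 11, but 15 ∤ 11.

(⇐) This fails: take t = 30. Both 15 ∣ 30 and 6 ∣ 30, yet 30 is not a multiple of 11 (since 30 = 2·11 + 8), so 11 ∤ 30.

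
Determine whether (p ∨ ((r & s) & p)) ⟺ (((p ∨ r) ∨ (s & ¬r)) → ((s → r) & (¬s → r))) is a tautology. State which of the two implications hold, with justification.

(⟹) This fails. Under s = F, p = T, r = F, the left side is true but the right side is false.

(⟸) This fails. Under s = F, p = F, r = F, the left side is false but the right side is true.

Neither implication holds.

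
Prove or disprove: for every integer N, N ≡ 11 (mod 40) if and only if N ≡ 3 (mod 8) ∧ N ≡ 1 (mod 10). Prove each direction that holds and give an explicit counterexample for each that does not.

Both implications hold.

(→) Suppose N ≡ 11 (mod 40); write N = 40j + 11. Since 8 ∣ 40, reducing mod 8 gives N ≡ 11 ≡ 3 (mod 8); since 10 ∣ 40, reducing mod 10 gives N ≡ 11 ≡ 1 (mod 10).

(←) Conversely, if N ≡ 3 (mod 8) and N ≡ 1 (mod 10), then by the Chinese remainder theorem N ≡ 11 (mod 40). This is exactly N ≡ 11 (mod 40).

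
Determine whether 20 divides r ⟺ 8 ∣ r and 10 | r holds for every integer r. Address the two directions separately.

Not equivalent: only (⇐) holds.

[⇒] This fails: take r = 20. Certainly 20 ∣ 20, but 8 ∤ 20.

[⇐] Suppose 8 ∣ r and 10 ∣ r. Any common multiple of 8 and 10 is a multiple of their lcm; here lcm(8, 10) = 8·10/gcd(8, 10) = 80/2 = 40, so 40 ∣ r. Since 20 ∣ 40, it follows that 20 ∣ r.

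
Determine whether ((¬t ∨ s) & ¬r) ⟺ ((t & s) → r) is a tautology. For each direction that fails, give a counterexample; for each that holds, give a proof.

Forward direction. This fails. Under t = T, s = T, r = F, the left side is true but the right side is false.

Converse. This fails. Under t = T, s = F, r = F, the left side is false but the right side is true.

Neither direction holds.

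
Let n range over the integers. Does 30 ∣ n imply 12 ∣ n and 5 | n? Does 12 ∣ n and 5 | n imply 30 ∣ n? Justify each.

(⟹) This fails: take n = 30. Certainly 30 ∣ 30, but 12 ∤ 30.

(⟸) Suppose 12 ∣ n and 5 ∣ n. Any common multiple of 12 and 5 is a multiple of their lcm; here gcd(12, 5) = 1, so lcm(12, 5) = 12·5 = 60, so 60 ∣ n. Since 30 ∣ 60, it follows that 30 ∣ n.

Only the converse holds.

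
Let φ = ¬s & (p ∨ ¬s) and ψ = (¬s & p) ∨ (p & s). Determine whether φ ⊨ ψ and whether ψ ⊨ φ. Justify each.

(⇒) fails and (⇐) fails.

(→) This fails. Under s = F, p = F, the left side is true but the right side is false.

(←) This fails. Under s = T, p = T, the left side is false but the right side is true.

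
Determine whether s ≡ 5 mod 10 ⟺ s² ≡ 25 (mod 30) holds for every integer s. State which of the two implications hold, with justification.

[⇒] This fails: take s = 15. Then 15 ≡ 5 (mod 10), but 15² = 225 ≡ 15 (mod 30), not 25.

[⇐] Conversely, the residues r modulo 30 with r² ≡ 25 (mod 30) are exactly {5, 25}, and each is ≡ 5 (mod 10).

Only the reverse direction holds.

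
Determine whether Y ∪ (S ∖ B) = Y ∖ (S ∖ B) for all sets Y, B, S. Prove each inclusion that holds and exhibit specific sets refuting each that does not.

The sets are not equal: only the reverse inclusion holds.

(⟸) Let x ∈ Y ∖ (S ∖ B). Then either x ∈ Y and x ∉ B, S; or x ∈ Y ∩ B and x ∉ S; or x ∈ Y ∩ B ∩ S. In each case x ∈ Y ∪ (S ∖ B), so Y ∖ (S ∖ B) ⊆ Y ∪ (S ∖ B).

(⟹) This inclusion fails. Take Y = ∅, B = ∅, S = {1}; then 1 ∈ Y ∪ (S ∖ B) but 1 ∉ Y ∖ (S ∖ B).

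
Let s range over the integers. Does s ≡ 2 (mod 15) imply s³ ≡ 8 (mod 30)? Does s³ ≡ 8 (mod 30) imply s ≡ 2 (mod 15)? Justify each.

[⇒] This fails: take s = 17. Then 17 ≡ 2 (mod 15), but 17³ = 4913 ≡ 23 (mod 30), not 8.

[⇐] Conversely, the residues r modulo 30 with r³ ≡ 8 (mod 30) are exactly {2}, and each is ≡ 2 (mod 15).

Not equivalent: only (⇐) holds.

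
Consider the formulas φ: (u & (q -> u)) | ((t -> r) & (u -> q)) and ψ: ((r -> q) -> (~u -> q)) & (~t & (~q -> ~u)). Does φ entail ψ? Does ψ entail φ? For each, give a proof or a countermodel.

[⇒] This fails. Under t = F, q = F, r = F, u = F, the left side is true but the right side is false.

[⇐] Assume the antecedent. If t is true, the antecedent cannot hold. If t is false, the consequent reduces to true regardless of the other variables. Either way the consequent holds.

(⇒) fails; (⇐) holds.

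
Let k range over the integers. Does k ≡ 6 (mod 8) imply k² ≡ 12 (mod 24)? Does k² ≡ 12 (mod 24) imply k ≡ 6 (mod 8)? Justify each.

[⇒] This fails: take k = 14. Then 14 ≡ 6 (mod 8), but 14² = 196 ≡ 4 (mod 24), not 12.

[⇐] This fails: take k = 18. Then 18² = 324 ≡ 12 (mod 24), yet 18 ≡ 2 (mod 8), not 6.

(⇒) fails and (⇐) fails.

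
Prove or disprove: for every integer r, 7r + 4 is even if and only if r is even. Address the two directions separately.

(⇒) Suppose 7r + 4 is even. Since 7 is odd, 7r and r have the same parity, so 7r + 4 ≡ r + 4 (mod 2). As 4 is even, 7r + 4 is even exactly when r is even. Thus r is even.

(⇐) Conversely, suppose r is even; write r = 2j. Then 7r + 4 = 7·(2j) + 4 = 2·7j + 4, which is even.

Both implications hold.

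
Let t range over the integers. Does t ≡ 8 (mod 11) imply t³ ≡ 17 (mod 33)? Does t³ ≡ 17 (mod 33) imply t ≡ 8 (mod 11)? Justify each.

Only the converse holds.

(⟹) This fails: take t = 19. Then 19 ≡ 8 (mod 11), but 19³ = 6859 ≡ 28 (mod 33), not 17.

(⟸) Conversely, the residues r modulo 33 with r³ ≡ 17 (mod 33) are exactly {8}, and each is ≡ 8 (mod 11).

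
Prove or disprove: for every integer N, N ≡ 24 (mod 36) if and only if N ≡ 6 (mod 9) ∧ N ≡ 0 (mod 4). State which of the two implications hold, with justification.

[⇒] Suppose N ≡ 24 (mod 36); write N = 36j + 24. Since 9 ∣ 36, reducing mod 9 gives N ≡ 24 ≡ 6 (mod 9); since 4 ∣ 36, reducing mod 4 gives N ≡ 24 ≡ 0 (mod 4).

[⇐] Conversely, if N ≡ 6 (mod 9) and N ≡ 0 (mod 4), then by the Chinese remainder theorem N ≡ 24 (mod 36). This is exactly N ≡ 24 (mod 36).

Both directions hold.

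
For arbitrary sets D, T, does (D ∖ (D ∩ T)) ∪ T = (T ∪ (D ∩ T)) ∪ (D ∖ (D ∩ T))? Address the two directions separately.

Both inclusions hold.

Reverse inclusion. Let x ∈ (T ∪ (D ∩ T)) ∪ (D ∖ (D ∩ T)). Then either x ∈ D and x ∉ T; or x ∈ T and x ∉ D; or x ∈ D ∩ T. In each case x ∈ (D ∖ (D ∩ T)) ∪ T, so (T ∪ (D ∩ T)) ∪ (D ∖ (D ∩ T)) ⊆ (D ∖ (D ∩ T)) ∪ T.

Forward inclusion. Let x ∈ (D ∖ (D ∩ T)) ∪ T. Then either x ∈ D and x ∉ T; or x ∈ T and x ∉ D; or x ∈ D ∩ T. In each case x ∈ (T ∪ (D ∩ T)) ∪ (D ∖ (D ∩ T)), so (D ∖ (D ∩ T)) ∪ T ⊆ (T ∪ (D ∩ T)) ∪ (D ∖ (D ∩ T)).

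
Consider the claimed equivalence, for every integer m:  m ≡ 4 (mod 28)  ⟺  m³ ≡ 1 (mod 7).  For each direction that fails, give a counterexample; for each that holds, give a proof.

(→) Suppose m ≡ 4 (mod 28). Then m³ ≡ 4³ = 64 (mod 28), and since 7 ∣ 28, also m³ ≡ 1 (mod 7).

(←) This fails: take m = 1. Then 1³ = 1 ≡ 1 (mod 7), yet 1 ≡ 1 (mod 28), not 4.

Only the forward direction holds.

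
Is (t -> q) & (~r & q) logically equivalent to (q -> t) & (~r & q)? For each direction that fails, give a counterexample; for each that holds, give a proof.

(⇒) This fails. Under r = F, q = T, t = F, the left side is true but the right side is false.

(⇐) Assume the antecedent. If r is true, the antecedent cannot hold. If r is false, the antecedent forces (r = F, q = T, t = T), and (t -> q) & (~r & q) holds there. Either way (t -> q) & (~r & q) holds.

The forward direction fails; the converse holds.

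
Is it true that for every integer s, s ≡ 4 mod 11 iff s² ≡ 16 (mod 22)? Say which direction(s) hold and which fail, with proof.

Neither implication holds.

(⇒) This fails: take s = 15. Then 15 ≡ 4 (mod 11), but 15² = 225 ≡ 5 (mod 22), not 16.

(⇐) This fails: take s = 18. Then 18² = 324 ≡ 16 (mod 22), yet 18 ≡ 7 (mod 11), not 4.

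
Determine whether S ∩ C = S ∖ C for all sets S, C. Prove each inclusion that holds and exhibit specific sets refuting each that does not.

Neither inclusion holds.

(⊆) This inclusion fails. Take S = {1}, C = {1}; then 1 ∈ S ∩ C but 1 ∉ S ∖ C.

(⊇) This inclusion fails. Take S = {1}, C = ∅; then 1 ∈ S ∖ C but 1 ∉ S ∩ C.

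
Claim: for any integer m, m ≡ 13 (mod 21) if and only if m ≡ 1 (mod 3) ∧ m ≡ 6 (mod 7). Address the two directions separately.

[⇒] Suppose m ≡ 13 (mod 21); write m = 21j + 13. Since 3 ∣ 21, reducing mod 3 gives m ≡ 13 ≡ 1 (mod 3); since 7 ∣ 21, reducing mod 7 gives m ≡ 13 ≡ 6 (mod 7).

[⇐] Conversely, if m ≡ 1 (mod 3) and m ≡ 6 (mod 7), then by the Chinese remainder theorem m ≡ 13 (mod 21). This is exactly m ≡ 13 (mod 21).

Both directions hold.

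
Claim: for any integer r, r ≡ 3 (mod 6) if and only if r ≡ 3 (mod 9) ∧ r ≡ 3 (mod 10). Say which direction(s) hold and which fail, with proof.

Only the converse holds.

[⇒] This fails: r = 33 gives 33 ≡ 3 (mod 6) but 33 ≡ 6 (mod 9), so the conjunction on the right does not hold.

[⇐] Conversely, if r ≡ 3 (mod 9) and r ≡ 3 (mod 10), then by the Chinese remainder theorem r ≡ 3 (mod 90). Since 3 ≡ 3 (mod 6) and 6 ∣ 90, we get r ≡ 3 (mod 6).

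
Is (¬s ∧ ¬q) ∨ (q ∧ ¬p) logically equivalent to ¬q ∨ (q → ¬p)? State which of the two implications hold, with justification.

Forward direction. Assume the antecedent. If p is true, the antecedent forces (p = T, s = F, q = F), and ¬q ∨ (q → ¬p) holds there. If p is false, ¬q ∨ (q → ¬p) reduces to true regardless of the other variables. Either way ¬q ∨ (q → ¬p) holds.

Converse. This fails. Under p = F, s = T, q = F, the left side is false but the right side is true.

Only the forward implication holds.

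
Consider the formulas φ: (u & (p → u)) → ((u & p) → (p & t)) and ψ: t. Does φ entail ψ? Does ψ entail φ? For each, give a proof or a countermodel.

(⇒) fails; (⇐) holds.

(→) This fails. Under t = F, u = F, p = F, the left side is true but the right side is false.

(←) Assume the antecedent. If t is true, the consequent reduces to true regardless of the other variables. If t is false, the antecedent cannot hold. Either way the consequent holds.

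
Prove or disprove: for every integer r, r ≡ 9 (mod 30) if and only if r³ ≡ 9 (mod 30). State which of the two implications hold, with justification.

(⟹) Suppose r ≡ 9 (mod 30). Write r = 30j + 9. Then (30j + 9)³ = 27000j³ + 24300j² + 7290j + 729 = 30(900j³ + 810j² + 243j + 24) + 9, so r³ ≡ 9 (mod 30).

(⟸) Conversely, suppose r³ ≡ 9 (mod 30). The only residue r in {0, …, 29} with r³ ≡ 9 (mod 30) is r = 9, so r ≡ 9 (mod 30).

The biconditional holds.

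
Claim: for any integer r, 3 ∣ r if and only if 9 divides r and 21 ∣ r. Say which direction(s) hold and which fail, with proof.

(⟹) This fails: take r = 3. Certainly 3 ∣ 3, but 9 ∤ 3.

(⟸) Suppose 9 ∣ r and 21 ∣ r. Any common multiple of 9 and 21 is a multiple of their lcm; here lcm(9, 21) = 9·21/gcd(9, 21) = 189/3 = 63, so 63 ∣ r. Since 3 ∣ 63, it follows that 3 ∣ r.

Only the converse holds.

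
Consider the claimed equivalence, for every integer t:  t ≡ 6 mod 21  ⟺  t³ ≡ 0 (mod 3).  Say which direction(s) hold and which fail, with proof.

Forward direction. Suppose t ≡ 6 (mod 21). Then t³ ≡ 6³ = 216 (mod 21), and since 3 ∣ 21, also t³ ≡ 0 (mod 3).

Converse. This fails: take t = 0. Then 0³ = 0 ≡ 0 (mod 3), yet 0 ≡ 0 (mod 21), not 6.

Only the forward implication holds.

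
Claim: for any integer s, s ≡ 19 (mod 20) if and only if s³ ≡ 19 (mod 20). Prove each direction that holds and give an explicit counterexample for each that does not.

Both directions hold.

(→) Suppose s ≡ 19 (mod 20). Write s = 20j + 19. Then (20j + 19)³ = 8000j³ + 22800j² + 21660j + 6859 = 20(400j³ + 1140j² + 1083j + 342) + 19, so s³ ≡ 19 (mod 20).

(←) Conversely, suppose s³ ≡ 19 (mod 20). The only residue r in {0, …, 19} with r³ ≡ 19 (mod 20) is r = 19, so s ≡ 19 (mod 20).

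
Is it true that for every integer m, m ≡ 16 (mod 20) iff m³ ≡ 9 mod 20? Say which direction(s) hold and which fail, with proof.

[⇒] This fails: take m = 16. Then 16 ≡ 16 (mod 20), but 16³ = 4096 ≡ 16 (mod 20), not 9.

[⇐] This fails: take m = 9. Then 9³ = 729 ≡ 9 (mod 20), yet 9 ≡ 9 (mod 20), not 16.

(⇒) fails and (⇐) fails.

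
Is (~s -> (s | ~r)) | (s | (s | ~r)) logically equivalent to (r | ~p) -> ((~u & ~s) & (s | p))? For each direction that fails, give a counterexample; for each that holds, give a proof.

(⇒) fails and (⇐) fails.

Forward direction. This fails. Under p = F, s = F, r = F, u = F, the left side is true but the right side is false.

Converse. This fails. Under p = T, s = F, r = T, u = F, the left side is false but the right side is true.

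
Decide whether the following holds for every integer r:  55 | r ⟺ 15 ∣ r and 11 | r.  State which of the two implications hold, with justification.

Forward direction. This fails: take r = 55. Certainly 55 ∣ 55, but 15 ∤ 55.

Converse. Suppose 15 ∣ r and 11 ∣ r. Any common multiple of 15 and 11 is a multiple of their lcm; here gcd(15, 11) = 1, so lcm(15, 11) = 15·11 = 165, so 165 ∣ r. Since 55 ∣ 165, it follows that 55 ∣ r.

Only the converse holds.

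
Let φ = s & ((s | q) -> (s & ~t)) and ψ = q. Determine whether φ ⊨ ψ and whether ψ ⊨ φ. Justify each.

Neither direction holds.

(⟹) This fails. Under s = T, q = F, t = F, the left side is true but the right side is false.

(⟸) This fails. Under s = F, q = T, t = F, the left side is false but the right side is true.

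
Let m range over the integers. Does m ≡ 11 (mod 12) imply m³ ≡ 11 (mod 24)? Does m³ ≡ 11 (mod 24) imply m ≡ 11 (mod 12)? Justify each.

Not equivalent: only (⇐) holds.

Forward direction. This fails: take m = 23. Then 23 ≡ 11 (mod 12), but 23³ = 12167 ≡ 23 (mod 24), not 11.

Converse. The residues r modulo 24 with r³ ≡ 11 (mod 24) are exactly {11}, and each is ≡ 11 (mod 12).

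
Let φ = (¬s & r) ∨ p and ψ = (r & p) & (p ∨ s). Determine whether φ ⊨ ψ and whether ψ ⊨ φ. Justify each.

The forward direction fails; the converse holds.

Forward direction. This fails. Under s = F, r = T, p = F, the left side is true but the right side is false.

Converse. Assume the antecedent. If s is true, the antecedent forces (s = T, r = T, p = T), and (¬s & r) ∨ p holds there. If s is false, the antecedent forces (s = F, r = T, p = T), and (¬s & r) ∨ p holds there. Either way (¬s & r) ∨ p holds.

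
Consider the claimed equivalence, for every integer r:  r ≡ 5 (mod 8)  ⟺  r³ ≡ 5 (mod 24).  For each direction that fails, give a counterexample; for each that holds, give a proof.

Only the reverse direction holds.

[⇐] The residues r modulo 24 with r³ ≡ 5 (mod 24) are exactly {5}, and each is ≡ 5 (mod 8).

[⇒] This fails: take r = 13. Then 13 ≡ 5 (mod 8), but 13³ = 2197 ≡ 13 (mod 24), not 5.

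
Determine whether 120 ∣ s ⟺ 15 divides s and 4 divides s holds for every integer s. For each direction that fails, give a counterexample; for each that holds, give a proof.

(⟹) If 120 ∣ s, write s = 120q. Since 120 = 8·15, s = 15·(8q), so 15 ∣ s; and since 120 = 30·4, s = 4·(30q), so 4 ∣ s.

(⟸) This fails: take s = 60. Both 15 ∣ 60 and 4 ∣ 60, yet 60 is not a multiple of 120 (since 60 = 0·120 + 60), so 120 ∤ 60.

(⇒) holds; (⇐) fails.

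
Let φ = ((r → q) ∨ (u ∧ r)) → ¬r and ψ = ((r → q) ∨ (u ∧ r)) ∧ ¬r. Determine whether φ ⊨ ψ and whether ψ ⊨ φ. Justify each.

Only the reverse direction holds.

(⟸) Assume the antecedent. If q is true, the antecedent forces (q = T, u = F, r = F) or (q = T, u = T, r = F), and ((r → q) ∨ (u ∧ r)) → ¬r holds there. If q is false, the antecedent forces (q = F, u = F, r = F) or (q = F, u = T, r = F), and ((r → q) ∨ (u ∧ r)) → ¬r holds there. Either way ((r → q) ∨ (u ∧ r)) → ¬r holds.

(⟹) This fails. Under q = F, u = F, r = T, the left side is true but the right side is false.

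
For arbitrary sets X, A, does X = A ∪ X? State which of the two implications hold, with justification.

(⊆) Let x ∈ X. Then either x ∈ X and x ∉ A; or x ∈ X ∩ A. In each case x ∈ A ∪ X, so X ⊆ A ∪ X.

(⊇) This inclusion fails. Take X = ∅, A = {1}; then 1 ∈ A ∪ X but 1 ∉ X.

Only the forward inclusion holds.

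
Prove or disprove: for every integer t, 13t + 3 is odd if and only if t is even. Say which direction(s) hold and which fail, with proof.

Forward direction. Suppose 13t + 3 is odd. Since 13 is odd, 13t and t have the same parity, so 13t + 3 ≡ t + 3 (mod 2). As 3 is odd, 13t + 3 is odd exactly when t is even. Thus t is even.

Converse. Suppose t is even; write t = 2j. Then 13t + 3 = 13·(2j) + 3 = 2·13j + 3, which is odd.

The biconditional holds.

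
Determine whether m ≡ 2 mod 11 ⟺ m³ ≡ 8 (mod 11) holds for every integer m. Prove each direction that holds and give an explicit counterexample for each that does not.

Both directions hold.

(⇒) Suppose m ≡ 2 mod 11. Write m = 11j + 2. Then (11j + 2)³ = 1331j³ + 726j² + 132j + 8 = 11(121j³ + 66j² + 12j) + 8, so m³ ≡ 8 (mod 11).

(⇐) For the converse, argue contrapositively. If m ≢ 2 (mod 11), then m is congruent to one of 0, 1, 3, 4, 5, 6, 7, 8, 9, 10 modulo 11, and these give m³ ≡ 0, 1, 5, 9, 4, 7, 2, 6, 3, 10 respectively — never 8.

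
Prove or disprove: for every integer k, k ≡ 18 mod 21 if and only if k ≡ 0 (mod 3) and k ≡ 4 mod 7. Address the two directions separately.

Both implications hold.

Forward direction. Suppose k ≡ 18 (mod 21); write k = 21j + 18. Since 3 ∣ 21, reducing mod 3 gives k ≡ 18 ≡ 0 (mod 3); since 7 ∣ 21, reducing mod 7 gives k ≡ 18 ≡ 4 (mod 7).

Converse. If k ≡ 0 (mod 3) and k ≡ 4 (mod 7), then by the Chinese remainder theorem k ≡ 18 (mod 21). This is exactly k ≡ 18 (mod 21).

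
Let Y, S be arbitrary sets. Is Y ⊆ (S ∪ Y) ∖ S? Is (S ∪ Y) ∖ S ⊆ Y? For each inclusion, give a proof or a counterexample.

(⊆) fails; (⊇) holds.

Forward inclusion. This inclusion fails. Take Y = {1}, S = {1}; then 1 ∈ Y but 1 ∉ (S ∪ Y) ∖ S.

Reverse inclusion. Let x ∈ (S ∪ Y) ∖ S. Then x ∈ Y and x ∉ S, from which x ∈ Y.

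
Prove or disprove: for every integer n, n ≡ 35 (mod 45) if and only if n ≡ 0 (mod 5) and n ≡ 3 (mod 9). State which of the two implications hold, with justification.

Neither implication holds.

Forward direction. This fails: n = 35 gives 35 ≡ 35 (mod 45) but 35 ≡ 8 (mod 9), so the conjunction on the right does not hold.

Converse. This fails: n = 30 satisfies both congruences on the right (30 ≡ 0 mod 5 and 30 ≡ 3 mod 9) yet 30 ≡ 30 (mod 45), not 35.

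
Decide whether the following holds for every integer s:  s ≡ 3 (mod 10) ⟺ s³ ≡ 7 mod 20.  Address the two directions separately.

Only the converse holds.

(⟸) The residues r modulo 20 with r³ ≡ 7 (mod 20) are exactly {3}, and each is ≡ 3 (mod 10).

(⟹) This fails: take s = 13. Then 13 ≡ 3 (mod 10), but 13³ = 2197 ≡ 17 (mod 20), not 7.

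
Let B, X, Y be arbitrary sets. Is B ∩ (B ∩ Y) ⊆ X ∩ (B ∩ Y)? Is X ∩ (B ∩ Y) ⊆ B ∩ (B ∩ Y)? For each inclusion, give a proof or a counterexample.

(⊆) fails; (⊇) holds.

(⊆) This inclusion fails. Take B = {1}, X = ∅, Y = {1}; then 1 ∈ B ∩ (B ∩ Y) but 1 ∉ X ∩ (B ∩ Y).

(⊇) Let x ∈ X ∩ (B ∩ Y). Then x ∈ B ∩ X ∩ Y, from which x ∈ B ∩ (B ∩ Y).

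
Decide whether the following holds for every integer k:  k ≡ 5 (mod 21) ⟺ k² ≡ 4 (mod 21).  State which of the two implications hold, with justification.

The forward direction holds; the converse fails.

(⇒) Suppose k ≡ 5 (mod 21). Write k = 21j + 5. Then (21j + 5)² = 441j² + 210j + 25 = 21(21j² + 10j + 1) + 4, so k² ≡ 4 (mod 21).

(⇐) This fails: take k = 2. Then 2² = 4 ≡ 4 (mod 21), yet 2 ≡ 2 (mod 21), not 5.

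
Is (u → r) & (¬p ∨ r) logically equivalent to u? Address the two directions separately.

(→) This fails. Under p = F, r = F, u = F, the left side is true but the right side is false.

(←) This fails. Under p = F, r = F, u = T, the left side is false but the right side is true.

Neither direction holds.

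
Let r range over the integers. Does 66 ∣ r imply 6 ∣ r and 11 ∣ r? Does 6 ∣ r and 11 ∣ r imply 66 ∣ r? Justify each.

(←) Suppose 6 ∣ r and 11 ∣ r. Any common multiple of 6 and 11 is a multiple of their lcm; here gcd(6, 11) = 1, so lcm(6, 11) = 6·11 = 66, so 66 ∣ r.

(→) If 66 ∣ r, write r = 66q. Since 66 = 11·6, r = 6·(11q), so 6 ∣ r; and since 66 = 6·11, r = 11·(6q), so 11 ∣ r.

Both directions hold.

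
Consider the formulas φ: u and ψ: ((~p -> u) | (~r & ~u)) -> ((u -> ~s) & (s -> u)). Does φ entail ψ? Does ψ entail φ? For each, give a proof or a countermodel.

Neither direction holds.

(⇒) This fails. Under s = T, p = F, r = F, u = T, the left side is true but the right side is false.

(⇐) This fails. Under s = F, p = F, r = F, u = F, the left side is false but the right side is true.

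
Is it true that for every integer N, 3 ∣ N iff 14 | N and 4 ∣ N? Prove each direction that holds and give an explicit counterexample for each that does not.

[⇒] This fails: take N = 3. Certainly 3 ∣ 3, but 14 ∤ 3.

[⇐] This fails: take N = 28. Both 14 ∣ 28 and 4 ∣ 28, yet 28 is not a multiple of 3 (since 28 = 9·3 + 1), so 3 ∤ 28.

Neither implication holds.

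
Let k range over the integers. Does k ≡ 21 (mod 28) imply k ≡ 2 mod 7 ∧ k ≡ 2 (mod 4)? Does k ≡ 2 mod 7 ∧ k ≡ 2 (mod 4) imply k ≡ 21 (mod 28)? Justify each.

(⟹) This fails: k = 21 gives 21 ≡ 21 (mod 28) but 21 ≡ 0 (mod 7), so the conjunction on the right does not hold.

(⟸) This fails: k = 2 satisfies both congruences on the right (2 ≡ 2 mod 7 and 2 ≡ 2 mod 4) yet 2 ≡ 2 (mod 28), not 21.

Neither direction holds.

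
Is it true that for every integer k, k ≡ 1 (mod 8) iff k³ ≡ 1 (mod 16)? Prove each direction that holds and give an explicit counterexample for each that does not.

Only the reverse direction holds.

(→) This fails: take k = 9. Then 9 ≡ 1 (mod 8), but 9³ = 729 ≡ 9 (mod 16), not 1.

(←) Conversely, the residues r modulo 16 with r³ ≡ 1 (mod 16) are exactly {1}, and each is ≡ 1 (mod 8).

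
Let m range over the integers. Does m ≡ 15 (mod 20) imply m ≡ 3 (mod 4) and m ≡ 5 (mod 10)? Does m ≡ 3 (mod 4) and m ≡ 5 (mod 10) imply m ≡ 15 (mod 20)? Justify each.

Both directions hold; the statement is true.

(⟹) Suppose m ≡ 15 (mod 20); write m = 20j + 15. Since 4 ∣ 20, reducing mod 4 gives m ≡ 15 ≡ 3 (mod 4); since 10 ∣ 20, reducing mod 10 gives m ≡ 15 ≡ 5 (mod 10).

(⟸) Conversely, if m ≡ 3 (mod 4) and m ≡ 5 (mod 10), then by the Chinese remainder theorem m ≡ 15 (mod 20). This is exactly m ≡ 15 (mod 20).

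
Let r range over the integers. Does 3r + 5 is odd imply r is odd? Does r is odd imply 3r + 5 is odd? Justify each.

Both directions fail.

[⇒] This fails: r = 0 gives 3r + 5 = 5, which is odd, but 0 is even, not odd.

[⇐] This also fails: r = 7 is odd, but 3r + 5 = 26 is even, not odd.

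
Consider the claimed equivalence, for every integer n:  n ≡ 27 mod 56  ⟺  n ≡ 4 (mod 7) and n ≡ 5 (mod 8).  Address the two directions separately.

Neither implication holds.

(→) This fails: n = 27 gives 27 ≡ 27 (mod 56) but 27 ≡ 6 (mod 7), so the conjunction on the right does not hold.

(←) This fails: n = 53 satisfies both congruences on the right (53 ≡ 4 mod 7 and 53 ≡ 5 mod 8) yet 53 ≡ 53 (mod 56), not 27.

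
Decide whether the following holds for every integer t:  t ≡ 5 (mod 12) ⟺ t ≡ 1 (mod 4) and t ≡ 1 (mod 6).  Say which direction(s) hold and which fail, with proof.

(⟹) This fails: t = 5 gives 5 ≡ 5 (mod 12) but 5 ≡ 5 (mod 6), so the conjunction on the right does not hold.

(⟸) This fails: t = 1 satisfies both congruences on the right (1 ≡ 1 mod 4 and 1 ≡ 1 mod 6) yet 1 ≡ 1 (mod 12), not 5.

(⇒) fails and (⇐) fails.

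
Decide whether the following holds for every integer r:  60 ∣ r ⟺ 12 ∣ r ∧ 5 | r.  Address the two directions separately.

Both directions hold; the statement is true.

Forward direction. If 60 ∣ r, write r = 60q. Since 60 = 5·12, r = 12·(5q), so 12 ∣ r; and since 60 = 12·5, r = 5·(12q), so 5 ∣ r.

Converse. Suppose 12 ∣ r and 5 ∣ r. Any common multiple of 12 and 5 is a multiple of their lcm; here gcd(12, 5) = 1, so lcm(12, 5) = 12·5 = 60, so 60 ∣ r.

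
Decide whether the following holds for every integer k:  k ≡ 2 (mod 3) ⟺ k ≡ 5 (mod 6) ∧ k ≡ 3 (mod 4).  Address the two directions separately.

Only the converse holds.

(⇒) This fails: k = 8 gives 8 ≡ 2 (mod 3) but 8 ≡ 2 (mod 6), so the conjunction on the right does not hold.

(⇐) Conversely, if k ≡ 5 (mod 6) and k ≡ 3 (mod 4), then by the Chinese remainder theorem k ≡ 11 (mod 12). Since 11 ≡ 2 (mod 3) and 3 ∣ 12, we get k ≡ 2 (mod 3).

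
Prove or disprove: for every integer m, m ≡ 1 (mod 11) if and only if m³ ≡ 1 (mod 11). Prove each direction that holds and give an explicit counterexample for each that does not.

The biconditional holds.

(⟹) Suppose m ≡ 1 (mod 11). Write m = 11j + 1. Then (11j + 1)³ = 1331j³ + 363j² + 33j + 1 = 11(121j³ + 33j² + 3j) + 1, so m³ ≡ 1 (mod 11).

(⟸) For the converse, argue contrapositively. If m ≢ 1 (mod 11), then m is congruent to one of 0, 2, 3, 4, 5, 6, 7, 8, 9, 10 modulo 11, and these give m³ ≡ 0, 8, 5, 9, 4, 7, 2, 6, 3, 10 respectively — never 1.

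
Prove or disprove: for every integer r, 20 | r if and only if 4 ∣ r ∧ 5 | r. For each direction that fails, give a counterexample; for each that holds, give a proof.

Both implications hold.

(⟹) If 20 ∣ r, write r = 20q. Since 20 = 5·4, r = 4·(5q), so 4 ∣ r; and since 20 = 4·5, r = 5·(4q), so 5 ∣ r.

(⟸) Suppose 4 ∣ r and 5 ∣ r. Any common multiple of 4 and 5 is a multiple of their lcm; here gcd(4, 5) = 1, so lcm(4, 5) = 4·5 = 20, so 20 ∣ r.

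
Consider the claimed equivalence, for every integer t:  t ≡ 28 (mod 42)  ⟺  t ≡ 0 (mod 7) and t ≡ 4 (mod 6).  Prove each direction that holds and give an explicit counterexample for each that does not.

Equivalent; both directions hold.

(→) Suppose t ≡ 28 (mod 42); write t = 42j + 28. Since 7 ∣ 42, reducing mod 7 gives t ≡ 28 ≡ 0 (mod 7); since 6 ∣ 42, reducing mod 6 gives t ≡ 28 ≡ 4 (mod 6).

(←) Conversely, if t ≡ 0 (mod 7) and t ≡ 4 (mod 6), then by the Chinese remainder theorem t ≡ 28 (mod 42). This is exactly t ≡ 28 (mod 42).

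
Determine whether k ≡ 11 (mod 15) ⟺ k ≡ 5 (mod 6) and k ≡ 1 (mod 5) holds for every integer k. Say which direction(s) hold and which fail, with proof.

Forward direction. This fails: k = 26 gives 26 ≡ 11 (mod 15) but 26 ≡ 2 (mod 6), so the conjunction on the right does not hold.

Converse. If k ≡ 5 (mod 6) and k ≡ 1 (mod 5), then by the Chinese remainder theorem k ≡ 11 (mod 30). Since 11 ≡ 11 (mod 15) and 15 ∣ 30, we get k ≡ 11 (mod 15).

Not equivalent: only (⇐) holds.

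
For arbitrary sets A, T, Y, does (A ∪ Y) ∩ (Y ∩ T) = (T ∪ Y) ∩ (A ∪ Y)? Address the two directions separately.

Only the forward inclusion holds.

(⟹) Let x ∈ (A ∪ Y) ∩ (Y ∩ T). Then either x ∈ T ∩ Y and x ∉ A; or x ∈ A ∩ T ∩ Y. In each case x ∈ (T ∪ Y) ∩ (A ∪ Y), so (A ∪ Y) ∩ (Y ∩ T) ⊆ (T ∪ Y) ∩ (A ∪ Y).

(⟸) This inclusion fails. Take A = {1}, T = {1}, Y = ∅; then 1 ∈ (T ∪ Y) ∩ (A ∪ Y) but 1 ∉ (A ∪ Y) ∩ (Y ∩ T).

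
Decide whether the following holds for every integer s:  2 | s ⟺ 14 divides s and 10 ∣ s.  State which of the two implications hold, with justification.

(⟸) Suppose 14 ∣ s and 10 ∣ s. Any common multiple of 14 and 10 is a multiple of their lcm; here lcm(14, 10) = 14·10/gcd(14, 10) = 140/2 = 70, so 70 ∣ s. Since 2 ∣ 70, it follows that 2 ∣ s.

(⟹) This fails: take s = 2. Certainly 2 ∣ 2, but 14 ∤ 2.

Only the reverse direction holds.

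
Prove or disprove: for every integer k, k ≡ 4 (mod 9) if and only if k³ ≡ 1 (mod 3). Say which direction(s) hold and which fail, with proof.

[⇒] Suppose k ≡ 4 (mod 9). Then k³ ≡ 4³ = 64 (mod 9), and since 3 ∣ 9, also k³ ≡ 1 (mod 3).

[⇐] This fails: take k = 1. Then 1³ = 1 ≡ 1 (mod 3), yet 1 ≡ 1 (mod 9), not 4.

Only the forward implication holds.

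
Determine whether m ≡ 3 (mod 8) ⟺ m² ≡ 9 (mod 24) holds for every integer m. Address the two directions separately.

Both directions fail.

(⇒) This fails: take m = 11. Then 11 ≡ 3 (mod 8), but 11² = 121 ≡ 1 (mod 24), not 9.

(⇐) This fails: take m = 9. Then 9² = 81 ≡ 9 (mod 24), yet 9 ≡ 1 (mod 8), not 3.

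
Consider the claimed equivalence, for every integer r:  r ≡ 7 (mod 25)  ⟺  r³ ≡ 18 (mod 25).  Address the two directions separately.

The biconditional holds.

(⇒) Suppose r ≡ 7 (mod 25). Write r = 25j + 7. Then (25j + 7)³ = 15625j³ + 13125j² + 3675j + 343 = 25(625j³ + 525j² + 147j + 13) + 18, so r³ ≡ 18 (mod 25).

(⇐) Conversely, suppose r³ ≡ 18 (mod 25). The only residue r in {0, …, 24} with r³ ≡ 18 (mod 25) is r = 7, so r ≡ 7 (mod 25).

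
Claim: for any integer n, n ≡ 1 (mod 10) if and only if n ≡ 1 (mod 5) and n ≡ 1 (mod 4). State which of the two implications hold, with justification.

Forward direction. This fails: n = 11 gives 11 ≡ 1 (mod 10) but 11 ≡ 3 (mod 4), so the conjunction on the right does not hold.

Converse. If n ≡ 1 (mod 5) and n ≡ 1 (mod 4), then by the Chinese remainder theorem n ≡ 1 (mod 20). Since 1 ≡ 1 (mod 10) and 10 ∣ 20, we get n ≡ 1 (mod 10).

Not equivalent: only (⇐) holds.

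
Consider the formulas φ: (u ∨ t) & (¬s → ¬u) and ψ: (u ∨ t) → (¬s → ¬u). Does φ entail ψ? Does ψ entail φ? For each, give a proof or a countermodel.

(⇒) holds; (⇐) fails.

(→) Assume the antecedent. If s is true, (u ∨ t) → (¬s → ¬u) reduces to true regardless of the other variables. If s is false, the antecedent forces (t = T, s = F, u = F), and (u ∨ t) → (¬s → ¬u) holds there. Either way (u ∨ t) → (¬s → ¬u) holds.

(←) This fails. Under t = F, s = F, u = F, the left side is false but the right side is true.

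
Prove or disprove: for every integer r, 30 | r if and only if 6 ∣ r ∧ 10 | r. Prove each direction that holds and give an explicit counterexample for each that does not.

Both directions hold; the statement is true.

Forward direction. If 30 ∣ r, write r = 30q. Since 30 = 5·6, r = 6·(5q), so 6 ∣ r; and since 30 = 3·10, r = 10·(3q), so 10 ∣ r.

Converse. Suppose 6 ∣ r and 10 ∣ r. Any common multiple of 6 and 10 is a multiple of their lcm; here lcm(6, 10) = 6·10/gcd(6, 10) = 60/2 = 30, so 30 ∣ r.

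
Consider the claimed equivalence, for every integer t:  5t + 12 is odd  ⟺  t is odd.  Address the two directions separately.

Equivalent; both directions hold.

[⇒] Suppose 5t + 12 is odd. Since 5 is odd, 5t and t have the same parity, so 5t + 12 ≡ t + 12 (mod 2). As 12 is even, 5t + 12 is odd exactly when t is odd. Thus t is odd.

[⇐] Conversely, suppose t is odd; write t = 2j + 1. Then 5t + 12 = 5·(2j + 1) + 12 = 2·5j + 17, which is odd.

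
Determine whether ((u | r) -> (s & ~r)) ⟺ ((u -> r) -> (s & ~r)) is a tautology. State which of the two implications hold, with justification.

Both directions fail.

(⟹) This fails. Under r = F, u = F, s = F, the left side is true but the right side is false.

(⟸) This fails. Under r = F, u = T, s = F, the left side is false but the right side is true.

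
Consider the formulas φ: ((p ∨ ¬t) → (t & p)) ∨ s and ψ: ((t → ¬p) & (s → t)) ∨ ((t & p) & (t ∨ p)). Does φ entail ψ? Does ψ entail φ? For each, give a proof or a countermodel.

Neither implication holds.

Forward direction. This fails. Under s = T, p = F, t = F, the left side is true but the right side is false.

Converse. This fails. Under s = F, p = F, t = F, the left side is false but the right side is true.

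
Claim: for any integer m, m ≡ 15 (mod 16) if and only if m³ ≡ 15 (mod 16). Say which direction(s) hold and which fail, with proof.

[⇒] Suppose m ≡ 15 (mod 16). Write m = 16j + 15. Then (16j + 15)³ = 4096j³ + 11520j² + 10800j + 3375 = 16(256j³ + 720j² + 675j + 210) + 15, so m³ ≡ 15 (mod 16).

[⇐] Conversely, suppose m³ ≡ 15 (mod 16). The only residue r in {0, …, 15} with r³ ≡ 15 (mod 16) is r = 15, so m ≡ 15 (mod 16).

Both directions hold; the statement is true.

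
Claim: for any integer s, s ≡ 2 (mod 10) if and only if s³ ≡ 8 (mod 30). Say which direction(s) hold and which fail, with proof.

(⇒) fails; (⇐) holds.

(→) This fails: take s = 12. Then 12 ≡ 2 (mod 10), but 12³ = 1728 ≡ 18 (mod 30), not 8.

(←) Conversely, the residues r modulo 30 with r³ ≡ 8 (mod 30) are exactly {2}, and each is ≡ 2 (mod 10).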